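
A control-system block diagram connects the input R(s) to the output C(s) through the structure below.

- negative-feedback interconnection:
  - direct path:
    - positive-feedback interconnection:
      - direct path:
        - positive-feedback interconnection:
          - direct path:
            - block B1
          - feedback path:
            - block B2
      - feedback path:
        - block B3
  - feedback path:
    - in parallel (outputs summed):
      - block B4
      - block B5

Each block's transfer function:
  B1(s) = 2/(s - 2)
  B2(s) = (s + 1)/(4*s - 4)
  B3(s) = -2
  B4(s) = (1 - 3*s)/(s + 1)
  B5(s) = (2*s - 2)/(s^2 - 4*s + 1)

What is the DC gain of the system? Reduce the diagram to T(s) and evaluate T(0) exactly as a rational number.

Answer: 4

Working:
Step 1: reduce the feedback loop with forward B1 and return B2 = (4*s - 4)/(2*s^2 - 7*s + 3)
Step 2: feedback reduction of [B1/(1-B1*B2)], B3 = (4*s - 4)/(2*s^2 + s - 5)
Step 3: sum the parallel branches B4, B5 = (-3*s^3 + 15*s^2 - 7*s - 1)/(s^3 - 3*s^2 - 3*s + 1)
Step 4: close the feedback loop around [[B1/(1-B1*B2)]/(1-[B1/(1-B1*B2)]*B3)], (B4+B5) = (4*s^4 - 16*s^3 + 16*s - 4)/(2*s^5 - 17*s^4 + 58*s^3 - 74*s^2 + 40*s - 1)
The step-4 result is T(s). Setting s = 0: T(0) = -4/(-1) = 4.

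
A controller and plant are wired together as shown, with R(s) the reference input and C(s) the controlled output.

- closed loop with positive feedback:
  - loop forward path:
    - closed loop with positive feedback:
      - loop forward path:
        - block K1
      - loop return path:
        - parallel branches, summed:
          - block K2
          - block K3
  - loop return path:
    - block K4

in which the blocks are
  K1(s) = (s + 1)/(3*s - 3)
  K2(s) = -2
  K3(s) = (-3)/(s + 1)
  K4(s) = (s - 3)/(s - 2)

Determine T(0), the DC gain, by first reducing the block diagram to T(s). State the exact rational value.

Answer: 2

Working:
Step 1. reduce the parallel group K2, K3 = (-2*s - 5)/(s + 1)
Step 2. feedback reduction of K1, (K2+K3) = (s + 1)/(5*s + 2)
Step 3. apply the feedback formula to [K1/(1-K1*(K2+K3))], K4 = (s^2 - s - 2)/(4*s^2 - 6*s - 1)
That last expression is T(s); at s = 0 only the constant terms survive, so T(0) = -2/(-1) = 2.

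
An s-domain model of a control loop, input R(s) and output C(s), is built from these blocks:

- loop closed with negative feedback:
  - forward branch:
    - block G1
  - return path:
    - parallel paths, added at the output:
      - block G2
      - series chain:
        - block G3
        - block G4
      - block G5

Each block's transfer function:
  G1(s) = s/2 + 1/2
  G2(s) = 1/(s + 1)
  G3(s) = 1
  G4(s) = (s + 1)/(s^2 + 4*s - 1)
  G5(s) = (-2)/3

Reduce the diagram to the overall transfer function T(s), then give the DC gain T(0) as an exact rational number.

1. multiply G3, G4 (series) gives (s + 1)/(s^2 + 4*s - 1)
2. reduce the parallel group G2, (G3*G4), G5 gives (-2*s^3 - 4*s^2 + 12*s + 2)/(3*s^3 + 15*s^2 + 9*s - 3)
3. close the feedback loop around G1, (G2+(G3*G4)+G5) gives (-3*s^3 - 15*s^2 - 9*s + 3)/(2*s^3 - 2*s^2 - 36*s + 4)
The step-3 result is T(s). Setting s = 0: T(0) = 3/4.

Hence the answer: 3/4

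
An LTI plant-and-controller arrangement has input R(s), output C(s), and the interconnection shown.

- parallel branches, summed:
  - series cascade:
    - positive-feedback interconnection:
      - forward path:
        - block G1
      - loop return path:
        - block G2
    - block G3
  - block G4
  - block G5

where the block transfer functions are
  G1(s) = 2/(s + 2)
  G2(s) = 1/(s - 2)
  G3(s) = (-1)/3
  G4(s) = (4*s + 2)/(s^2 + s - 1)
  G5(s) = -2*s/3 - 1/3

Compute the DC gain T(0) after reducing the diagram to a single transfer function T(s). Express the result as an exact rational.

[1] reduce the feedback loop with forward G1 and return G2: (2*s - 4)/(s^2 - 6)
[2] cascade [G1/(1-G1*G2)], G3: (4 - 2*s)/(3*s^2 - 18)
[3] combine ([G1/(1-G1*G2)]*G3), G4, G5 in parallel: (-2*s^5 - 3*s^4 + 23*s^3 + 27*s^2 - 72*s - 46)/(3*s^4 + 3*s^3 - 21*s^2 - 18*s + 18)
The step-3 result is T(s). Setting s = 0: T(0) = -46/18 = -23/9.

Final answer: -23/9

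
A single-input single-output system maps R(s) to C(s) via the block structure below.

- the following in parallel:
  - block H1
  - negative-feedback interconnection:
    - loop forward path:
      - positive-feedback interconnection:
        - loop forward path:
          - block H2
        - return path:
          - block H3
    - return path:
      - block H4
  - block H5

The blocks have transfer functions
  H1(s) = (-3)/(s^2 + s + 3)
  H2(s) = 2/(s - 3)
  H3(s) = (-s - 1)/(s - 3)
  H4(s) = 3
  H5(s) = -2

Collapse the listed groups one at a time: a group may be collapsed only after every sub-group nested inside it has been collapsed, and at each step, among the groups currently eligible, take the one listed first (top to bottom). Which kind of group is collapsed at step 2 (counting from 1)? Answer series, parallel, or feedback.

Answer: feedback

Working:
Step 1: collapse the loop (H2 forward, H3 return)
Step 2: reduce the feedback loop with forward [H2/(1-H2*H3)] and return H4
Step 3: reduce the parallel group H1, [[H2/(1-H2*H3)]/(1+[H2/(1-H2*H3)]*H4)], H5
So the answer for step 2 is feedback.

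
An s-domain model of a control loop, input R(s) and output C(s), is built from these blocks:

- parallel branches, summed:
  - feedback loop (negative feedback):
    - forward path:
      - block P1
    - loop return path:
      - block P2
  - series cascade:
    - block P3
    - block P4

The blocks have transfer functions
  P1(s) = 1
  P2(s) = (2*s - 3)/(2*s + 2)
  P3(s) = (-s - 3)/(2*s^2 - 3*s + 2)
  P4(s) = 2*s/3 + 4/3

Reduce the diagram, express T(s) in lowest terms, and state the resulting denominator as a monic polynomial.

Reducing step by step:

Step 1. reduce the feedback loop with forward P1 and return P2: (2*s + 2)/(4*s - 1)
Step 2. reduce the series chain P3, P4: (-2*s^2 - 10*s - 12)/(6*s^2 - 9*s + 6)
Step 3. reduce the parallel group [P1/(1+P1*P2)], (P3*P4): (4*s^3 - 44*s^2 - 44*s + 24)/(24*s^3 - 42*s^2 + 33*s - 6)
The result of step 3 is T(s) in lowest terms. Its denominator has leading coefficient 24; dividing the denominator through by 24 makes it monic.

Answer: s^3 - 7*s^2/4 + 11*s/8 - 1/4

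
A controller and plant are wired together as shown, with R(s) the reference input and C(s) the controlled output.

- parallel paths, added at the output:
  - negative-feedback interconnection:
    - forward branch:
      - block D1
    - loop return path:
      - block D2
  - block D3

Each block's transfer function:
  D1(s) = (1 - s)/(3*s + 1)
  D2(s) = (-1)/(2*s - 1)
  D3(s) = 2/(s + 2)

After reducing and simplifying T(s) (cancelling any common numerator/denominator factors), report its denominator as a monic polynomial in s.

Step 1. close the feedback loop around D1, D2, giving (-2*s^2 + 3*s - 1)/(6*s^2 - 2)
Step 2. sum the parallel branches [D1/(1+D1*D2)], D3, giving (-2*s^3 + 11*s^2 + 5*s - 6)/(6*s^3 + 12*s^2 - 2*s - 4)
The result of step 2 is T(s) in lowest terms. Its denominator has leading coefficient 6; dividing the denominator through by 6 makes it monic.

Therefore the answer is s^3 + 2*s^2 - s/3 - 2/3.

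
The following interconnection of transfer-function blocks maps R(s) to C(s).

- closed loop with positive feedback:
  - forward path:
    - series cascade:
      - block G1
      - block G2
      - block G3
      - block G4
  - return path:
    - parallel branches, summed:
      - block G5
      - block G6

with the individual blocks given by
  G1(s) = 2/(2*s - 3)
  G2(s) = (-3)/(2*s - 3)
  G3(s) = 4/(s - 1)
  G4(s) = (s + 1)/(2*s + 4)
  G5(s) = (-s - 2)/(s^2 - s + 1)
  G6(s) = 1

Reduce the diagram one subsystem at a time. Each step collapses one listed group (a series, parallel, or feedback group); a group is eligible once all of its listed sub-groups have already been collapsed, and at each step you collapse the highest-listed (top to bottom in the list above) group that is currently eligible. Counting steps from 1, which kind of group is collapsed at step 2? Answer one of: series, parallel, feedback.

Step 1 - multiply G1, G2, G3, G4 (series)
Step 2 - sum the parallel branches G5, G6
Step 3 - collapse the loop ((G1*G2*G3*G4) forward, (G5+G6) return)
So the answer for step 2 is parallel.

Final answer: parallel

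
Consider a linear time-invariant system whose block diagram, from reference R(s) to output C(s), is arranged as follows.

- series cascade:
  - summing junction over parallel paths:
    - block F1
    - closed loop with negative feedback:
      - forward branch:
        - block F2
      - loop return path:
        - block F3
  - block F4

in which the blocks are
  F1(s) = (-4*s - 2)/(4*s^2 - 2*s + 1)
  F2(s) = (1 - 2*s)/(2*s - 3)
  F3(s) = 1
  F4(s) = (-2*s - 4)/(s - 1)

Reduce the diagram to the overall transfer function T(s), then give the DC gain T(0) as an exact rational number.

Step 1 - collapse the loop (F2 forward, F3 return) gives s - 1/2
Step 2 - combine F1, [F2/(1+F2*F3)] in parallel gives (8*s^3 - 8*s^2 - 4*s - 5)/(8*s^2 - 4*s + 2)
Step 3 - cascade (F1+[F2/(1+F2*F3)]), F4 gives (-8*s^4 - 8*s^3 + 20*s^2 + 13*s + 10)/(4*s^3 - 6*s^2 + 3*s - 1)
That last expression is T(s); at s = 0 only the constant terms survive, so T(0) = 10/(-1) = -10.

Therefore the answer is -10.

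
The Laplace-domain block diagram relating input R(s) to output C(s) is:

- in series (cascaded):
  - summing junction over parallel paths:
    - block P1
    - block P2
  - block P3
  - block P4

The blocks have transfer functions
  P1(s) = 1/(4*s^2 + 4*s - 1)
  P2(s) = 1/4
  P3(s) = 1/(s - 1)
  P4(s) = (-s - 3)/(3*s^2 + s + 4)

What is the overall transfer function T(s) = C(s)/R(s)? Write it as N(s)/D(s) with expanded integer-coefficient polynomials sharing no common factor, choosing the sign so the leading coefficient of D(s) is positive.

The answer is (-4*s^3 - 16*s^2 - 15*s - 9)/(48*s^5 + 16*s^4 + 4*s^3 - 8*s^2 - 76*s + 16).

Reasoning:
[1] sum the parallel branches P1, P2 = (4*s^2 + 4*s + 3)/(16*s^2 + 16*s - 4)
[2] reduce the series chain (P1+P2), P3, P4 - this is the overall T(s), already in the required normalized form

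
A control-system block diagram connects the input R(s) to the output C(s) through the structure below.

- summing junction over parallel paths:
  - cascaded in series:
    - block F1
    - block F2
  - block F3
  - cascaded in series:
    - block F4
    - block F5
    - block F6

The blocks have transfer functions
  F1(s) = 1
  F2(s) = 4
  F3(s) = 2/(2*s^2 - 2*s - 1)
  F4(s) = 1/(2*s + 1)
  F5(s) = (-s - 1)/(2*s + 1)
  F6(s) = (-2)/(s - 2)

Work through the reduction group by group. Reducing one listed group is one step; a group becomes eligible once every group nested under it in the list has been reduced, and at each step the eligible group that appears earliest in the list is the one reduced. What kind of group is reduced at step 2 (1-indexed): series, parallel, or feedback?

Answer: series

Working:
[1] series reduction of F1, F2
[2] series reduction of F4, F5, F6
[3] reduce the parallel group (F1*F2), F3, (F4*F5*F6)
Step 2: series.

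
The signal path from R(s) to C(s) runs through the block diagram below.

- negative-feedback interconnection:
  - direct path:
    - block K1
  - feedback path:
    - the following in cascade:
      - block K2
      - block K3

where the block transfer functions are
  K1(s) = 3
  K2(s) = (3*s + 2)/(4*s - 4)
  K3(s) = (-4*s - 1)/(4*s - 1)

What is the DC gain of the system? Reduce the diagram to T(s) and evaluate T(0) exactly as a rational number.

The answer is -6.

Reasoning:
(1) cascade K2, K3, giving (-12*s^2 - 11*s - 2)/(16*s^2 - 20*s + 4)
(2) collapse the loop (K1 forward, (K2*K3) return), giving (-48*s^2 + 60*s - 12)/(20*s^2 + 53*s + 2)
Step 2 gives the overall T(s). Then T(0) = -12/2 = -6.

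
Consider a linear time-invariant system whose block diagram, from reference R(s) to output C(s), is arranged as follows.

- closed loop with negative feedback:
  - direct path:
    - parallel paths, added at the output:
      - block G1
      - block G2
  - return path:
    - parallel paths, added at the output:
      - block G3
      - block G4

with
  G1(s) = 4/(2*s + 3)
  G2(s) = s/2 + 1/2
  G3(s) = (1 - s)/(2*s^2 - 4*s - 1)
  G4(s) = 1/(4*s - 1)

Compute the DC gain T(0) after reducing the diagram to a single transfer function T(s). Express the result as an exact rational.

(1) add G1, G2 (parallel) gives (2*s^2 + 5*s + 11)/(4*s + 6)
(2) reduce the parallel group G3, G4 gives (-2*s^2 + s - 2)/(8*s^3 - 18*s^2 + 1)
(3) reduce the feedback loop with forward (G1+G2) and return (G3+G4) gives (16*s^5 + 4*s^4 - 2*s^3 - 196*s^2 + 5*s + 11)/(28*s^4 - 32*s^3 - 129*s^2 + 5*s - 16)
DC gain: substitute s = 0 into T(s) from step 3: T(0) = 11/(-16) = -11/16.

Hence the answer: -11/16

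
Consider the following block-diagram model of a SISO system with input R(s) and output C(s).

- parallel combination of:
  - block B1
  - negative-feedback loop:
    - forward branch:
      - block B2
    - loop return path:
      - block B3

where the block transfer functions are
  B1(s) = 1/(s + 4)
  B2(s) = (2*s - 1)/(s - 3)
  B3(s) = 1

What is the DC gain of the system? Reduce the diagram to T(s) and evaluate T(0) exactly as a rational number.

1. collapse the loop (B2 forward, B3 return): (2*s - 1)/(3*s - 4)
2. parallel reduction of B1, [B2/(1+B2*B3)]: (2*s^2 + 10*s - 8)/(3*s^2 + 8*s - 16)
Evaluating the step-2 result (the overall T(s)) at s = 0 gives T(0) = -8/(-16) = 1/2.

Therefore the answer is 1/2.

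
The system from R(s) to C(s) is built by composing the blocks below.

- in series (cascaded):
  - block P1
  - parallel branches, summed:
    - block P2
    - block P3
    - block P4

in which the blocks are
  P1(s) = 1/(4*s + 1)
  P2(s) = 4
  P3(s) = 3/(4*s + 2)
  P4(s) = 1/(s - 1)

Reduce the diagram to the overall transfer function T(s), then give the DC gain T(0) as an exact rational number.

The answer is 9/2.

Reasoning:
[1] sum the parallel branches P2, P3, P4 -> (16*s^2 - s - 9)/(4*s^2 - 2*s - 2)
[2] combine P1, (P2+P3+P4) in series -> (16*s^2 - s - 9)/(16*s^3 - 4*s^2 - 10*s - 2)
The step-2 result is T(s). Setting s = 0: T(0) = -9/(-2) = 9/2.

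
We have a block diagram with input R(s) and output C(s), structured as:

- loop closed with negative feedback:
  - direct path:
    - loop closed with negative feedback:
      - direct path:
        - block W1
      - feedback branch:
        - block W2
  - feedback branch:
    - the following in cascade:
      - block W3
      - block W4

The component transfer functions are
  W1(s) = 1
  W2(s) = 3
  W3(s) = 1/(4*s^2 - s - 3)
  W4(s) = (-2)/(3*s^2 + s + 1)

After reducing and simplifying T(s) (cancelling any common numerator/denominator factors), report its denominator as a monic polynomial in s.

Step 1. reduce the feedback loop with forward W1 and return W2, giving 1/4
Step 2. combine W3, W4 in series, giving (-2)/(12*s^4 + s^3 - 6*s^2 - 4*s - 3)
Step 3. close the feedback loop around [W1/(1+W1*W2)], (W3*W4), giving (12*s^4 + s^3 - 6*s^2 - 4*s - 3)/(48*s^4 + 4*s^3 - 24*s^2 - 16*s - 14)
T(s) is the step-3 result (common factors already cancelled). Leading coefficient of the denominator: 48. Divide through by 48 for the monic polynomial.

Hence the answer: s^4 + s^3/12 - s^2/2 - s/3 - 7/24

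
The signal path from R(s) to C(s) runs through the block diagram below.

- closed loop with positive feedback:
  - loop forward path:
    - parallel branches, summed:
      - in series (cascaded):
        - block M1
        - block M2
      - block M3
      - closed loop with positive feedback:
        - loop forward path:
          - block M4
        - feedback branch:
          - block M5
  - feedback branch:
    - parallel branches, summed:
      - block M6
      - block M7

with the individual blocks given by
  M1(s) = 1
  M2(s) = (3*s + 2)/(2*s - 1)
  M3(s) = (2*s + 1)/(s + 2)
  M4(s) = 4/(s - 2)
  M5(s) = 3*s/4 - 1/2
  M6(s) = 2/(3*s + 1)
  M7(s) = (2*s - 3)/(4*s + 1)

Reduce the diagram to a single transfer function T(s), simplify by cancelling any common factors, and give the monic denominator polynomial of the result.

Answer: s^5 - 19*s^4/18 - 10*s^3/9 + 14*s^2/9 + s/2 - 2/9

Working:
1. combine M1, M2 in series: (3*s + 2)/(2*s - 1)
2. close the feedback loop around M4, M5: (-2)/s
3. combine (M1*M2), M3, [M4/(1-M4*M5)] in parallel: (7*s^3 + 4*s^2 - 3*s + 4)/(2*s^3 + 3*s^2 - 2*s)
4. add M6, M7 (parallel): (6*s^2 + s - 1)/(12*s^2 + 7*s + 1)
5. collapse the loop (((M1*M2)+M3+[M4/(1-M4*M5)]) forward, (M6+M7) return): (-84*s^5 - 97*s^4 + s^3 - 31*s^2 - 25*s - 4)/(18*s^5 - 19*s^4 - 20*s^3 + 28*s^2 + 9*s - 4)
No further cancellation is possible in the step-5 result, so that is T(s). Its denominator becomes monic after dividing by the leading coefficient 18.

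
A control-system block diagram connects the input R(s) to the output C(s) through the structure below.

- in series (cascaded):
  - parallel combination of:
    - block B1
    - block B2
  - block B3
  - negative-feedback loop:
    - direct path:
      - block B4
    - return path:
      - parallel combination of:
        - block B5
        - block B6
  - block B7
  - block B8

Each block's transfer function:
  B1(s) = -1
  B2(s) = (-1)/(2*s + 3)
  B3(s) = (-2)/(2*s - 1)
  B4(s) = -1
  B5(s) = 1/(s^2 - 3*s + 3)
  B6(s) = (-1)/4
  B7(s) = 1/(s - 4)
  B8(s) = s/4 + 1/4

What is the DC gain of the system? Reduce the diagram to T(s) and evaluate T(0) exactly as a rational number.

The answer is -2/11.

Reasoning:
[1] parallel reduction of B1, B2: (-2*s - 4)/(2*s + 3)
[2] sum the parallel branches B5, B6: (-s^2 + 3*s + 1)/(4*s^2 - 12*s + 12)
[3] apply the feedback formula to B4, (B5+B6): (-4*s^2 + 12*s - 12)/(5*s^2 - 15*s + 11)
[4] reduce the series chain (B1+B2), B3, [B4/(1+B4*(B5+B6))], B7, B8: (-4*s^4 + 16*s^2 - 12*s - 24)/(20*s^5 - 120*s^4 + 129*s^3 + 213*s^2 - 389*s + 132)
Evaluating the step-4 result (the overall T(s)) at s = 0 gives T(0) = -24/132 = -2/11.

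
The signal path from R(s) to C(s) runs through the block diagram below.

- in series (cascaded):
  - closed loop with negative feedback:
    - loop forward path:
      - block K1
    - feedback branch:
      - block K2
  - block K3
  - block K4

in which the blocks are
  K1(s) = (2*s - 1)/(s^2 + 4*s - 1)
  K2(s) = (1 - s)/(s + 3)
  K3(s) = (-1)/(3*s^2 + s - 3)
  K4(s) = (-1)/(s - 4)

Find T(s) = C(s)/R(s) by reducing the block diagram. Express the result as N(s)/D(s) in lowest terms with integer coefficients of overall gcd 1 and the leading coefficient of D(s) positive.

The answer is (2*s^2 + 5*s - 3)/(3*s^6 + 4*s^5 - 20*s^4 - 189*s^3 + 6*s^2 + 196*s - 48).

Reasoning:
1. reduce the feedback loop with forward K1 and return K2 gives (2*s^2 + 5*s - 3)/(s^3 + 5*s^2 + 14*s - 4)
2. multiply [K1/(1+K1*K2)], K3, K4 (series), which is the overall transfer function T(s) = C(s)/R(s) in lowest terms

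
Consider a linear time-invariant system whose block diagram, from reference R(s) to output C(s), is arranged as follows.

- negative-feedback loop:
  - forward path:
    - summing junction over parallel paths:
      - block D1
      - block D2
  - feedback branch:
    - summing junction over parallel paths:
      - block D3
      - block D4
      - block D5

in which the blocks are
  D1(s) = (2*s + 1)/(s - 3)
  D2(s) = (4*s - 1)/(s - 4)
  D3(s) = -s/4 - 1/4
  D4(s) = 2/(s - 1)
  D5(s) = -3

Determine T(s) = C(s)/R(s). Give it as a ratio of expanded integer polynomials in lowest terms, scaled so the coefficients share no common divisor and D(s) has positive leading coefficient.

Step 1. combine D1, D2 in parallel = (6*s^2 - 20*s - 1)/(s^2 - 7*s + 12)
Step 2. sum the parallel branches D3, D4, D5 = (-s^2 - 12*s + 21)/(4*s - 4)
Step 3. apply the feedback formula to (D1+D2), (D3+D4+D5), which is the overall transfer function T(s) = C(s)/R(s) in lowest terms

Answer: (-24*s^3 + 104*s^2 - 76*s - 4)/(6*s^4 + 48*s^3 - 335*s^2 + 332*s + 69)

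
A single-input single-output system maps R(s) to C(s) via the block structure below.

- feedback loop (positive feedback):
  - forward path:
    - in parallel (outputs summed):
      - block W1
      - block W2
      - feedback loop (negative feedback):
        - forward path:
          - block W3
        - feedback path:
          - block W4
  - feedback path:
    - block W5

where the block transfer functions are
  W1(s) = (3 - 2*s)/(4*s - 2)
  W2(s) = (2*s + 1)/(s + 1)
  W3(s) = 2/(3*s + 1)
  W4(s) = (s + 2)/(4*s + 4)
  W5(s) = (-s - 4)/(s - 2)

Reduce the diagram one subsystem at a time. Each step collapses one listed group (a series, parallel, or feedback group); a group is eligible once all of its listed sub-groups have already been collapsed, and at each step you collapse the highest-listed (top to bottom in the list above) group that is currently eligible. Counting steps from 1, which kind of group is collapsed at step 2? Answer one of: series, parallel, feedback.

Step 1 - feedback reduction of W3, W4
Step 2 - reduce the parallel group W1, W2, [W3/(1+W3*W4)]
Step 3 - collapse the loop ((W1+W2+[W3/(1+W3*W4)]) forward, W5 return)
So the answer for step 2 is parallel.

Therefore the answer is parallel.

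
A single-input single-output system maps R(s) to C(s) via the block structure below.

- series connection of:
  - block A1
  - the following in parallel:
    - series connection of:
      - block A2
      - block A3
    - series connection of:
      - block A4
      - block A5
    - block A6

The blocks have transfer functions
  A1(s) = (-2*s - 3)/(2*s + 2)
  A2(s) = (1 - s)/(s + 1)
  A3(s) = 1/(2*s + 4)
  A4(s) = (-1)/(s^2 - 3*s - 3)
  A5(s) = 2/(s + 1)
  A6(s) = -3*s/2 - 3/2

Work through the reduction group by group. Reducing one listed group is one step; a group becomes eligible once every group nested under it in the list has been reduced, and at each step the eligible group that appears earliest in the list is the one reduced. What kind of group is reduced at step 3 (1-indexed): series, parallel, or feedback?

[1] multiply A2, A3 (series)
[2] multiply A4, A5 (series)
[3] reduce the parallel group (A2*A3), (A4*A5), A6
[4] reduce the series chain A1, ((A2*A3)+(A4*A5)+A6)
Step 3: parallel.

Answer: parallel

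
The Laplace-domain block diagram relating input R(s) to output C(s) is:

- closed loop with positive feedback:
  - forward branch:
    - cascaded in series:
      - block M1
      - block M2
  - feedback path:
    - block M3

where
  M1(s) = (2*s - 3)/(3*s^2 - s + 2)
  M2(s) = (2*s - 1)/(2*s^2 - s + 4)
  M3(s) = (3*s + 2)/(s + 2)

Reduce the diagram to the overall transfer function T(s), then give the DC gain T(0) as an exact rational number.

The answer is 3/5.

Reasoning:
Step 1 - series reduction of M1, M2 -> (4*s^2 - 8*s + 3)/(6*s^4 - 5*s^3 + 17*s^2 - 6*s + 8)
Step 2 - reduce the feedback loop with forward (M1*M2) and return M3 -> (4*s^3 - 13*s + 6)/(6*s^5 + 7*s^4 - 5*s^3 + 44*s^2 + 3*s + 10)
Evaluating the step-2 result (the overall T(s)) at s = 0 gives T(0) = 6/10 = 3/5.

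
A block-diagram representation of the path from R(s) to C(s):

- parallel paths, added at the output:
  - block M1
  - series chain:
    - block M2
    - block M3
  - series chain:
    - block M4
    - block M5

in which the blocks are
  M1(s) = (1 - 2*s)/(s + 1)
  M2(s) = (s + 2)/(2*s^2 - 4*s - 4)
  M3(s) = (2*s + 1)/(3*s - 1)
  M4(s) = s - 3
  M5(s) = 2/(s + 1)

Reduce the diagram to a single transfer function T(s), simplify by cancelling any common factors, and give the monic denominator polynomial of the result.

First reduce the diagram to T(s).

Step 1. series reduction of M2, M3, giving (2*s^2 + 5*s + 2)/(6*s^3 - 14*s^2 - 8*s + 4)
Step 2. cascade M4, M5, giving (2*s - 6)/(s + 1)
Step 3. add M1, (M2*M3), (M4*M5) (parallel), giving (-28*s^3 + 77*s^2 + 47*s - 18)/(6*s^4 - 8*s^3 - 22*s^2 - 4*s + 4)
T(s) is the step-3 result (common factors already cancelled). Leading coefficient of the denominator: 6. Divide through by 6 for the monic polynomial.

Answer: s^4 - 4*s^3/3 - 11*s^2/3 - 2*s/3 + 2/3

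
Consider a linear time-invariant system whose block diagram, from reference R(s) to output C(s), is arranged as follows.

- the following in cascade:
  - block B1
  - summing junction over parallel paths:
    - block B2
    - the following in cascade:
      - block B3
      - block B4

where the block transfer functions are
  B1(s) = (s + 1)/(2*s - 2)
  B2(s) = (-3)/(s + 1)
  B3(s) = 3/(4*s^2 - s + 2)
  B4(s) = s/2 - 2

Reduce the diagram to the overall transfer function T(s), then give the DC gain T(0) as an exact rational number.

Reducing step by step:

(1) combine B3, B4 in series -> (3*s - 12)/(8*s^2 - 2*s + 4)
(2) parallel reduction of B2, (B3*B4) -> (-21*s^2 - 3*s - 24)/(8*s^3 + 6*s^2 + 2*s + 4)
(3) combine B1, (B2+(B3*B4)) in series -> (-21*s^2 - 3*s - 24)/(16*s^3 - 20*s^2 + 12*s - 8)
That last expression is T(s); at s = 0 only the constant terms survive, so T(0) = -24/(-8) = 3.

Answer: 3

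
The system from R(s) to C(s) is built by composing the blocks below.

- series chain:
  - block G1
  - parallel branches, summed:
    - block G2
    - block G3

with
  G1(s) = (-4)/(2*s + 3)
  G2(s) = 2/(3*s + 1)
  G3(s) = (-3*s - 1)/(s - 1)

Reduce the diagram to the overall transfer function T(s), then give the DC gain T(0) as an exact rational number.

First reduce the diagram to T(s).

[1] parallel reduction of G2, G3: (-9*s^2 - 4*s - 3)/(3*s^2 - 2*s - 1)
[2] cascade G1, (G2+G3): (36*s^2 + 16*s + 12)/(6*s^3 + 5*s^2 - 8*s - 3)
DC gain: substitute s = 0 into T(s) from step 2: T(0) = 12/(-3) = -4.

Answer: -4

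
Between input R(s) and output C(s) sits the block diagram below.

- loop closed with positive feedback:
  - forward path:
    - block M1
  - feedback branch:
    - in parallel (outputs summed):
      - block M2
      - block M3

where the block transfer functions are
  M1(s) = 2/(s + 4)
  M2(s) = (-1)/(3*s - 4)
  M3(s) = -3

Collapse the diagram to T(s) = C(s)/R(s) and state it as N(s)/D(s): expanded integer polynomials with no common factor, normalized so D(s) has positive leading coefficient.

[1] parallel reduction of M2, M3: (11 - 9*s)/(3*s - 4)
[2] close the feedback loop around M1, (M2+M3) - this is the overall T(s), already in the required normalized form

Hence the answer: (6*s - 8)/(3*s^2 + 26*s - 38)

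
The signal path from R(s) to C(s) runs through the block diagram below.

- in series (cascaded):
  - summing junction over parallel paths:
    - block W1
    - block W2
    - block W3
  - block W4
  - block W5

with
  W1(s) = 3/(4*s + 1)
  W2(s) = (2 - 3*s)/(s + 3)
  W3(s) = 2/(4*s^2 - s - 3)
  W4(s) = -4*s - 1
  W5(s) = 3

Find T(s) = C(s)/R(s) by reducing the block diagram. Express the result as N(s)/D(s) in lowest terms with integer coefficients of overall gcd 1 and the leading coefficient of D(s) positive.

The answer is (144*s^4 - 132*s^3 - 240*s^2 + 27*s + 81)/(4*s^3 + 11*s^2 - 6*s - 9).

Reasoning:
(1) add W1, W2, W3 (parallel), giving (-48*s^4 + 44*s^3 + 80*s^2 - 9*s - 27)/(16*s^4 + 48*s^3 - 13*s^2 - 42*s - 9)
(2) multiply (W1+W2+W3), W4, W5 (series) - this is the overall T(s), already in the required normalized form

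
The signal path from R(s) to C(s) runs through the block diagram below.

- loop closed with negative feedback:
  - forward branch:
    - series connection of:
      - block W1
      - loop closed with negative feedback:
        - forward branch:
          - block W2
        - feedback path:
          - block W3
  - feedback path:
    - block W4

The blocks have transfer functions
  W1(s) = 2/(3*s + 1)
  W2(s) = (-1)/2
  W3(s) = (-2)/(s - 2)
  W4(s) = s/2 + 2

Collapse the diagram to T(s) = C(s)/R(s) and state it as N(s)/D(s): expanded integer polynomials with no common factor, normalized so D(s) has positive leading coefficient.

Step 1 - close the feedback loop around W2, W3, giving (2 - s)/(2*s - 2)
Step 2 - combine W1, [W2/(1+W2*W3)] in series, giving (2 - s)/(3*s^2 - 2*s - 1)
Step 3 - apply the feedback formula to (W1*[W2/(1+W2*W3)]), W4, giving the overall T(s)

Final answer: (4 - 2*s)/(5*s^2 - 6*s + 6)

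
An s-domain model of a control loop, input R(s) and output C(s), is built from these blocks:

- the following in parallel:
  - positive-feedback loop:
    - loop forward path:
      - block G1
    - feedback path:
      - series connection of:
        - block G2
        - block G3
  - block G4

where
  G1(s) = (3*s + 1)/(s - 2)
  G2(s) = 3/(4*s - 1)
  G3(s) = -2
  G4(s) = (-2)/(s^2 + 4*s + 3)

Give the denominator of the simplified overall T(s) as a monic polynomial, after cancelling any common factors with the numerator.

Answer: s^4 + 25*s^3/4 + 14*s^2 + 59*s/4 + 6

Working:
Step 1. cascade G2, G3, giving (-6)/(4*s - 1)
Step 2. feedback reduction of G1, (G2*G3), giving (12*s^2 + s - 1)/(4*s^2 + 9*s + 8)
Step 3. combine [G1/(1-G1*(G2*G3))], G4 in parallel, giving (12*s^4 + 49*s^3 + 31*s^2 - 19*s - 19)/(4*s^4 + 25*s^3 + 56*s^2 + 59*s + 24)
Step 3 gives the fully reduced T(s), with no common factor left to cancel. The denominator's leading coefficient is 4, so divide each of its coefficients by 4 to get the monic form.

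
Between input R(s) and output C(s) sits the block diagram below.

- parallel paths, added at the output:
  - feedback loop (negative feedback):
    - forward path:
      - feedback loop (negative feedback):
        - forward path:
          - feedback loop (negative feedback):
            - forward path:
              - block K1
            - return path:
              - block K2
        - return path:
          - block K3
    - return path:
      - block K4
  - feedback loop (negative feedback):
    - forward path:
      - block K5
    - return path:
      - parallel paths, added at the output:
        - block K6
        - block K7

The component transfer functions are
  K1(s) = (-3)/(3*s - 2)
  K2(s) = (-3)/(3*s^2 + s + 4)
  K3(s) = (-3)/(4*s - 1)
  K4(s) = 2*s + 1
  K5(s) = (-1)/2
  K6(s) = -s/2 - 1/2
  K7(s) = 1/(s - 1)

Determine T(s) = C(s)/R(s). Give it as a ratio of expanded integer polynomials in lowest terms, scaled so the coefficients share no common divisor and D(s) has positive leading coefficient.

The answer is (-36*s^5 + 93*s^4 - 115*s^3 + 157*s^2 - 233*s - 10)/(36*s^6 + 207*s^5 + 23*s^4 - 331*s^3 - 136*s^2 - 314*s + 329).

Reasoning:
(1) close the feedback loop around K1, K2 gives (-9*s^2 - 3*s - 12)/(9*s^3 - 3*s^2 + 10*s + 1)
(2) reduce the feedback loop with forward [K1/(1+K1*K2)] and return K3 gives (-36*s^3 - 3*s^2 - 45*s + 12)/(36*s^4 - 21*s^3 + 70*s^2 + 3*s + 35)
(3) close the feedback loop around [[K1/(1+K1*K2)]/(1+[K1/(1+K1*K2)]*K3)], K4 gives (36*s^3 + 3*s^2 + 45*s - 12)/(36*s^4 + 63*s^3 + 23*s^2 + 18*s - 47)
(4) parallel reduction of K6, K7 gives (3 - s^2)/(2*s - 2)
(5) close the feedback loop around K5, (K6+K7) gives (2 - 2*s)/(s^2 + 4*s - 7)
(6) parallel reduction of [[[K1/(1+K1*K2)]/(1+[K1/(1+K1*K2)]*K3)]/(1+[[K1/(1+K1*K2)]/(1+[K1/(1+K1*K2)]*K3)]*K4)], [K5/(1+K5*(K6+K7))], which is the overall transfer function T(s) = C(s)/R(s) in lowest terms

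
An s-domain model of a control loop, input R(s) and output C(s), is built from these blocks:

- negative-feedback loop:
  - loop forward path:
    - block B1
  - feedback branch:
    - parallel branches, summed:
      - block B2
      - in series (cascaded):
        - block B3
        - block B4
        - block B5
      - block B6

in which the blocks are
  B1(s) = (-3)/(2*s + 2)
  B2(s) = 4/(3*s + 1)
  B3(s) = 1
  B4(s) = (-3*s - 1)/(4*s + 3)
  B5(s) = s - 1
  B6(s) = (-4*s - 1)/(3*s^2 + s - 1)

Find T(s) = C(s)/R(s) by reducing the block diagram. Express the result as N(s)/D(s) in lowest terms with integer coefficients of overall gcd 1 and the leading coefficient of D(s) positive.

(1) combine B3, B4, B5 in series: (-3*s^2 + 2*s + 1)/(4*s + 3)
(2) parallel reduction of B2, (B3*B4*B5), B6: (-27*s^5 + 27*s^3 - 7*s^2 - 33*s - 16)/(36*s^4 + 51*s^3 + 10*s^2 - 10*s - 3)
(3) close the feedback loop around B1, (B2+(B3*B4*B5)+B6), which is the overall transfer function T(s) = C(s)/R(s) in lowest terms

Final answer: (-108*s^4 - 153*s^3 - 30*s^2 + 30*s + 9)/(153*s^5 + 174*s^4 + 41*s^3 + 21*s^2 + 73*s + 42)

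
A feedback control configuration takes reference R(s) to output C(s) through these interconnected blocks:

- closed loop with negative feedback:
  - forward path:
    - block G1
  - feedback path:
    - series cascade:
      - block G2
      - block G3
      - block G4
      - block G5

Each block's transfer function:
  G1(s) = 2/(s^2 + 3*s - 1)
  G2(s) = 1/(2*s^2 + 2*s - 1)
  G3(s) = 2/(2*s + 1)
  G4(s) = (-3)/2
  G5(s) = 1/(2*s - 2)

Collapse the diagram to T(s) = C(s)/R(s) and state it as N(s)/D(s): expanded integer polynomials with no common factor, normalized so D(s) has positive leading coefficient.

Reducing step by step:

Step 1. multiply G2, G3, G4, G5 (series) = (-3)/(8*s^4 + 4*s^3 - 12*s^2 - 2*s + 2)
Step 2. close the feedback loop around G1, (G2*G3*G4*G5): this yields T(s), and no further normalization is needed

Answer: (8*s^4 + 4*s^3 - 12*s^2 - 2*s + 2)/(4*s^6 + 14*s^5 - 4*s^4 - 21*s^3 + 4*s^2 + 4*s - 4)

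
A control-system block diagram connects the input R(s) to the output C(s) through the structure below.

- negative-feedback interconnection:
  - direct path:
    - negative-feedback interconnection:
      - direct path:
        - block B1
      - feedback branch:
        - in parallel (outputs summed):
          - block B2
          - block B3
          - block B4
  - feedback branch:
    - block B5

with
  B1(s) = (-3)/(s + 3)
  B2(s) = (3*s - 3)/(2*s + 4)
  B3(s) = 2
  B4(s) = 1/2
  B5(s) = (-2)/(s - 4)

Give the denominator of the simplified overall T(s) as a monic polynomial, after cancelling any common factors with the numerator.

Reducing step by step:

Step 1: parallel reduction of B2, B3, B4 -> (8*s + 7)/(2*s + 4)
Step 2: collapse the loop (B1 forward, (B2+B3+B4) return) -> (-6*s - 12)/(2*s^2 - 14*s - 9)
Step 3: apply the feedback formula to [B1/(1+B1*(B2+B3+B4))], B5 -> (-6*s^2 + 12*s + 48)/(2*s^3 - 22*s^2 + 59*s + 60)
That last expression is T(s), already simplified. Scaling its denominator by 1/2 (the reciprocal of the leading coefficient) yields the monic denominator.

Answer: s^3 - 11*s^2 + 59*s/2 + 30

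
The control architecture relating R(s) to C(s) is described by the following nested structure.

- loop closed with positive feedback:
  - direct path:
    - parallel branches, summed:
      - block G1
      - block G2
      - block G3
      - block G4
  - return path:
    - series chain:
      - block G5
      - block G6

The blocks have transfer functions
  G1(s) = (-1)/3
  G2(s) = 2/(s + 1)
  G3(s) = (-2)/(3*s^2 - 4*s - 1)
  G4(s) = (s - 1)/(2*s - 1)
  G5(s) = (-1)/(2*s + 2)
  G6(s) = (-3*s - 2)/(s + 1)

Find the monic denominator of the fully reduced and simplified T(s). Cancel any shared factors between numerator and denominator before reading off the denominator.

Step 1 - reduce the parallel group G1, G2, G3, G4: (3*s^4 + 29*s^3 - 81*s^2 + 15*s + 14)/(18*s^4 - 15*s^3 - 27*s^2 + 9*s + 3)
Step 2 - cascade G5, G6: (3*s + 2)/(2*s^2 + 4*s + 2)
Step 3 - feedback reduction of (G1+G2+G3+G4), (G5*G6): (6*s^6 + 70*s^5 - 40*s^4 - 236*s^3 - 74*s^2 + 86*s + 28)/(36*s^6 + 33*s^5 - 171*s^4 + 65*s^3 + 105*s^2 - 42*s - 22)
T(s) is the step-3 result (common factors already cancelled). Leading coefficient of the denominator: 36. Divide through by 36 for the monic polynomial.

Hence the answer: s^6 + 11*s^5/12 - 19*s^4/4 + 65*s^3/36 + 35*s^2/12 - 7*s/6 - 11/18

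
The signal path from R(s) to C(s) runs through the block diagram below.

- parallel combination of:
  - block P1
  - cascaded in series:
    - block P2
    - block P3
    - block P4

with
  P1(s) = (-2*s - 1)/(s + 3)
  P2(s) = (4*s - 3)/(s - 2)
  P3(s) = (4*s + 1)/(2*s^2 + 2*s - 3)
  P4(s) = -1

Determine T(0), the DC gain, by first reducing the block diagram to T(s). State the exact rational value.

The answer is 1/6.

Reasoning:
Step 1. series reduction of P2, P3, P4: (-16*s^2 + 8*s + 3)/(2*s^3 - 2*s^2 - 7*s + 6)
Step 2. parallel reduction of P1, (P2*P3*P4): (-4*s^4 - 14*s^3 - 24*s^2 + 22*s + 3)/(2*s^4 + 4*s^3 - 13*s^2 - 15*s + 18)
Evaluating the step-2 result (the overall T(s)) at s = 0 gives T(0) = 3/18 = 1/6.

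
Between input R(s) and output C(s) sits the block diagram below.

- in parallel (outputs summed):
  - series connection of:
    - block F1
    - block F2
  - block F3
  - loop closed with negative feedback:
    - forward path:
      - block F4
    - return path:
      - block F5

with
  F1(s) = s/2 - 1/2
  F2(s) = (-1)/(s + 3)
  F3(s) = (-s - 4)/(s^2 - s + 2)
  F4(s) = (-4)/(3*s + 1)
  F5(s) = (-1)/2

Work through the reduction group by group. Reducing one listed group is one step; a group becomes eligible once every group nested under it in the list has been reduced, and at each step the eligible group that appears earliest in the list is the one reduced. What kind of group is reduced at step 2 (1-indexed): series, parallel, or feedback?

Reducing step by step:

[1] combine F1, F2 in series
[2] collapse the loop (F4 forward, F5 return)
[3] parallel reduction of (F1*F2), F3, [F4/(1+F4*F5)]
Step 2 collapses a feedback group.

Answer: feedback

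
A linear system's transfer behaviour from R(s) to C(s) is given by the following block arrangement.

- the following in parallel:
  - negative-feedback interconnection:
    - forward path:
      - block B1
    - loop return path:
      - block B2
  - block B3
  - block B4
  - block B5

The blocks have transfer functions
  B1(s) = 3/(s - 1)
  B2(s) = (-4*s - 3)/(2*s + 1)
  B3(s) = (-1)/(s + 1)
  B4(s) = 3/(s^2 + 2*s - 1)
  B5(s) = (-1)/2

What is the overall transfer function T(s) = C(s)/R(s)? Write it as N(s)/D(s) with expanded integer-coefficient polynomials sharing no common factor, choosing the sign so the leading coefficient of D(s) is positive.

Step 1. reduce the feedback loop with forward B1 and return B2, giving (6*s + 3)/(2*s^2 - 13*s - 10)
Step 2. sum the parallel branches [B1/(1+B1*B2)], B3, B4, B5 - this is the overall T(s), already in the required normalized form

Final answer: (-2*s^5 + 15*s^4 + 119*s^3 + 85*s^2 - 133*s - 96)/(4*s^5 - 14*s^4 - 94*s^3 - 90*s^2 + 6*s + 20)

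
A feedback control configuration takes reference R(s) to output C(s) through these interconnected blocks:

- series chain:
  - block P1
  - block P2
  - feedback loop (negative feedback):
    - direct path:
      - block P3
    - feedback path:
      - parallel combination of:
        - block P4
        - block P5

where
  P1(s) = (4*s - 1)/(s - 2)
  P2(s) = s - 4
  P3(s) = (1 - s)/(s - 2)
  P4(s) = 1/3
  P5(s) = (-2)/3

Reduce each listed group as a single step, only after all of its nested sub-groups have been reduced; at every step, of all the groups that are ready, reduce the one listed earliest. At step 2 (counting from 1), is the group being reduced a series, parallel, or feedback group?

Answer: feedback

Working:
Step 1: reduce the parallel group P4, P5
Step 2: close the feedback loop around P3, (P4+P5)
Step 3: combine P1, P2, [P3/(1+P3*(P4+P5))] in series
Step 2 collapses a feedback group.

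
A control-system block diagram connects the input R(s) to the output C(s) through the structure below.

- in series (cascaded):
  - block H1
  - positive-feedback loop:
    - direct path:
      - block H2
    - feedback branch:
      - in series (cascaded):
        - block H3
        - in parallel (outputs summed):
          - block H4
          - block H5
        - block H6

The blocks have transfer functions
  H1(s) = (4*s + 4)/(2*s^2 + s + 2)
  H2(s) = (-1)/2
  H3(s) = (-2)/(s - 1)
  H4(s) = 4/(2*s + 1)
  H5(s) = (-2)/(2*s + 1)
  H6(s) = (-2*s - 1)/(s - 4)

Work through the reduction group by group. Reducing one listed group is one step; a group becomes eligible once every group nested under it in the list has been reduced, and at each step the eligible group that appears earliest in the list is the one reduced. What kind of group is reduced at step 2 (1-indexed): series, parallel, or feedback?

Step 1. reduce the parallel group H4, H5
Step 2. series reduction of H3, (H4+H5), H6
Step 3. reduce the feedback loop with forward H2 and return (H3*(H4+H5)*H6)
Step 4. combine H1, [H2/(1-H2*(H3*(H4+H5)*H6))] in series
Step 2 collapses a series group.

Therefore the answer is series.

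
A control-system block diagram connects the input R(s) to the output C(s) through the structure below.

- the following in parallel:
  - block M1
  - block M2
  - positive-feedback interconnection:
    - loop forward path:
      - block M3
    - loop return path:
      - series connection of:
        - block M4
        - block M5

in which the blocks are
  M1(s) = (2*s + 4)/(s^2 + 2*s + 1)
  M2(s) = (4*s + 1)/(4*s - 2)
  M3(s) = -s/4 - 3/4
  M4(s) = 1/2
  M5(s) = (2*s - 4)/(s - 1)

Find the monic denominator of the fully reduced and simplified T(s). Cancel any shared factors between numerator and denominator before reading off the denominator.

(1) multiply M4, M5 (series); result (s - 2)/(s - 1)
(2) reduce the feedback loop with forward M3 and return (M4*M5); result (-s^2 - 2*s + 3)/(s^2 + 5*s - 10)
(3) sum the parallel branches M1, M2, [M3/(1-M3*(M4*M5))]; result (23*s^4 + 63*s^3 - 67*s^2 - 211*s + 64)/(4*s^5 + 26*s^4 - 10*s^3 - 62*s^2 - 10*s + 20)
T(s) is the step-3 result (common factors already cancelled). Leading coefficient of the denominator: 4. Divide through by 4 for the monic polynomial.

Final answer: s^5 + 13*s^4/2 - 5*s^3/2 - 31*s^2/2 - 5*s/2 + 5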